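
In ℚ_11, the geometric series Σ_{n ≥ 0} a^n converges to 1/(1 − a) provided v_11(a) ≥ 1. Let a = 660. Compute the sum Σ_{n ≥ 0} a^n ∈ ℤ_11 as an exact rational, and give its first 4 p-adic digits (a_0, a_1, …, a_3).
Σ a^n = 1/(1 − a) = -1/659;  first 4 digits = (1, 5, 8, 1)

v_11(a) = 1 ≥ 1, so the series converges in ℤ_11 to 1/(1 − a) = 1/(1 − 660) = -1/659. Expand this rational in ℤ_11: compute digits iteratively via d_i = x_i mod 11, x_{i+1} = (x_i − d_i)/11. The first 4 digits are (1, 5, 8, 1).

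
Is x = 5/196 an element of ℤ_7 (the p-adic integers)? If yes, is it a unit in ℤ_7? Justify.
x ∉ ℤ_7 (v_7(x) = -2 < 0)

ℤ_7 = {x ∈ ℚ_7 : v_7(x) ≥ 0} and ℤ_7^× = {x ∈ ℤ_7 : v_7(x) = 0}. Here v_7(5/196) = v_7(num) − v_7(den) = -2; compare against these criteria.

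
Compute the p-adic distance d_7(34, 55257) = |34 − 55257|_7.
d_7(34, 55257) = 1/2401

Step 1 — x − y = 34 − 55257 = -55223. Step 2 — v_7(-55223) = 4 (factor: -55223 = −(7^4 · 23); the sign does not affect v_p). Step 3 — |x − y|_7 = 7^{-4} = 1/2401.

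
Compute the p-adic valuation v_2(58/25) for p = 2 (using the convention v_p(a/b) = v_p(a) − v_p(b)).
v_2(58/25) = 1

Factor powers of 2 from the numerator and denominator of the reduced fraction: 58 = 2^1 · 29 and 25 = 2^0 · 25. Apply v_p(a/b) = v_p(a) − v_p(b): v_2(58/25) = 1 − 0 = 1.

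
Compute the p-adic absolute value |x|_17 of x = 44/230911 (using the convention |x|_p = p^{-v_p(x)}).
|44/230911|_17 = 4913

Step 1 — compute v_17(x) by factoring powers of 17 out of the numerator and denominator: v_17(44/230911) = -3. Step 2 — apply |x|_p = p^{-v_p(x)} = 17^{3} = 4913.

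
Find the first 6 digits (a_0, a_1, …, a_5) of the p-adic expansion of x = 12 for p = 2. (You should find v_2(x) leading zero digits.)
(a_0, …, a_5) = (0, 0, 1, 1, 0, 0)

v_2(12) = 2, so a_0 = ... = a_1 = 0. Factor out: x = 2^2 · u with u = 3 a unit in ℤ_2. Expand u iteratively via a_{v+i} = u_i mod 2, u_{i+1} = (u_i − a_{v+i})/2:
  u_0 = 3;  a_2 = 1;  u_1 = (u_0 − 1)/2 = 1
  u_1 = 1;  a_3 = 1;  u_2 = (u_1 − 1)/2 = 0
  u_2 = 0;  a_4 = 0;  u_3 = (u_2 − 0)/2 = 0
  u_3 = 0;  a_5 = 0;  u_4 = (u_3 − 0)/2 = 0
Digits: (0, 0, 1, 1, 0, 0).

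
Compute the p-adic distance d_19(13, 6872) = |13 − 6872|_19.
d_19(13, 6872) = 1/6859

Step 1 — x − y = 13 − 6872 = -6859. Step 2 — v_19(-6859) = 3 (factor: -6859 = −(19^3 · 1); the sign does not affect v_p). Step 3 — |x − y|_19 = 19^{-3} = 1/6859.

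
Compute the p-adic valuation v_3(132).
v_3(132) = 1

v_3(n) is the largest exponent k such that 3^k divides n. Factor out: 132 = 3^1 · 44. (Sign doesn't affect v_p.) So v_3(132) = 1.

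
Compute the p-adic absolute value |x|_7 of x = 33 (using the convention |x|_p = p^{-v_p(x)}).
|33|_7 = 1

Step 1 — compute v_7(x) by factoring powers of 7 out of the numerator and denominator: v_7(33) = 0. Step 2 — apply |x|_p = p^{-v_p(x)} = 7^{0} = 1.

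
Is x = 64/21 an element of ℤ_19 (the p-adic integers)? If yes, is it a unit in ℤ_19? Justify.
x ∈ ℤ_19^× (unit); v_19(x) = 0

ℤ_19 = {x ∈ ℚ_19 : v_19(x) ≥ 0} and ℤ_19^× = {x ∈ ℤ_19 : v_19(x) = 0}. Here v_19(64/21) = v_19(num) − v_19(den) = 0; compare against these criteria.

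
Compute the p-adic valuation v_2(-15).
v_2(-15) = 0

v_2(n) is the largest exponent k such that 2^k divides n. Factor out: -15 = -2^0 · 15. (Sign doesn't affect v_p.) So v_2(-15) = 0.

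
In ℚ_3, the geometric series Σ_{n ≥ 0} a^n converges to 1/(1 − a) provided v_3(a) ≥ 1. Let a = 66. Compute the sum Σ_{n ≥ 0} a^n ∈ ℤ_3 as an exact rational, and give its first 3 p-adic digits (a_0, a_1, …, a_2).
Σ a^n = 1/(1 − a) = -1/65;  first 3 digits = (1, 1, 2)

v_3(a) = 1 ≥ 1, so the series converges in ℤ_3 to 1/(1 − a) = 1/(1 − 66) = -1/65. Expand this rational in ℤ_3: compute digits iteratively via d_i = x_i mod 3, x_{i+1} = (x_i − d_i)/3. The first 3 digits are (1, 1, 2).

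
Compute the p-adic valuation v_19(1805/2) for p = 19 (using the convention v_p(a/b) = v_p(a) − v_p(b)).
v_19(1805/2) = 2

Factor powers of 19 from the numerator and denominator of the reduced fraction: 1805 = 19^2 · 5 and 2 = 19^0 · 2. Apply v_p(a/b) = v_p(a) − v_p(b): v_19(1805/2) = 2 − 0 = 2.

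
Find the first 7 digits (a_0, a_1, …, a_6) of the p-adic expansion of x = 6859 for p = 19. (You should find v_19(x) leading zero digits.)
(a_0, …, a_6) = (0, 0, 0, 1, 0, 0, 0)

v_19(6859) = 3, so a_0 = ... = a_2 = 0. Factor out: x = 19^3 · u with u = 1 a unit in ℤ_19. Expand u iteratively via a_{v+i} = u_i mod 19, u_{i+1} = (u_i − a_{v+i})/19:
  u_0 = 1;  a_3 = 1;  u_1 = (u_0 − 1)/19 = 0
  u_1 = 0;  a_4 = 0;  u_2 = (u_1 − 0)/19 = 0
  u_2 = 0;  a_5 = 0;  u_3 = (u_2 − 0)/19 = 0
  u_3 = 0;  a_6 = 0;  u_4 = (u_3 − 0)/19 = 0
Digits: (0, 0, 0, 1, 0, 0, 0).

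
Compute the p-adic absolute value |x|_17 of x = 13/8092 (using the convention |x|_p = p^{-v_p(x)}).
|13/8092|_17 = 289

Step 1 — compute v_17(x) by factoring powers of 17 out of the numerator and denominator: v_17(13/8092) = -2. Step 2 — apply |x|_p = p^{-v_p(x)} = 17^{2} = 289.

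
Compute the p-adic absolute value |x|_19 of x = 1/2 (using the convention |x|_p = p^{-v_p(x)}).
|1/2|_19 = 1

Step 1 — compute v_19(x) by factoring powers of 19 out of the numerator and denominator: v_19(1/2) = 0. Step 2 — apply |x|_p = p^{-v_p(x)} = 19^{0} = 1.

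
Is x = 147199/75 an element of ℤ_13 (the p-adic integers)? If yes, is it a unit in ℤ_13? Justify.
x ∈ ℤ_13 but not a unit; v_13(x) = 3 > 0

ℤ_13 = {x ∈ ℚ_13 : v_13(x) ≥ 0} and ℤ_13^× = {x ∈ ℤ_13 : v_13(x) = 0}. Here v_13(147199/75) = v_13(num) − v_13(den) = 3; compare against these criteria.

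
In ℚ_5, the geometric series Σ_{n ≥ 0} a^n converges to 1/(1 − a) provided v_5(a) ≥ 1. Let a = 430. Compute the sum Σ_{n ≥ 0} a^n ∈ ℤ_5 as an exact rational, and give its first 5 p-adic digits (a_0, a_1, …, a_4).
Σ a^n = 1/(1 − a) = -1/429;  first 5 digits = (1, 1, 3, 3, 3)

v_5(a) = 1 ≥ 1, so the series converges in ℤ_5 to 1/(1 − a) = 1/(1 − 430) = -1/429. Expand this rational in ℤ_5: compute digits iteratively via d_i = x_i mod 5, x_{i+1} = (x_i − d_i)/5. The first 5 digits are (1, 1, 3, 3, 3).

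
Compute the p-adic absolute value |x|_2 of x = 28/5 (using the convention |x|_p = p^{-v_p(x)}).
|28/5|_2 = 1/4

Step 1 — compute v_2(x) by factoring powers of 2 out of the numerator and denominator: v_2(28/5) = 2. Step 2 — apply |x|_p = p^{-v_p(x)} = 2^{-2} = 1/4.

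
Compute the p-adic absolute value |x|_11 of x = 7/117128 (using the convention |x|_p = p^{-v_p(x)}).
|7/117128|_11 = 14641

Step 1 — compute v_11(x) by factoring powers of 11 out of the numerator and denominator: v_11(7/117128) = -4. Step 2 — apply |x|_p = p^{-v_p(x)} = 11^{4} = 14641.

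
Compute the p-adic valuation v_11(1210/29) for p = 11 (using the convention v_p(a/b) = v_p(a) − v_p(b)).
v_11(1210/29) = 2

Factor powers of 11 from the numerator and denominator of the reduced fraction: 1210 = 11^2 · 10 and 29 = 11^0 · 29. Apply v_p(a/b) = v_p(a) − v_p(b): v_11(1210/29) = 2 − 0 = 2.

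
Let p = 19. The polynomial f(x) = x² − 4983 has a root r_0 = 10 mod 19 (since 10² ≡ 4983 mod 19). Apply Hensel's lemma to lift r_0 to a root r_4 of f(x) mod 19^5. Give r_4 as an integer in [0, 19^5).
r_4 = 2468718 (mod 2476099)

Hensel's recurrence: r_{i+1} = r_i − f(r_i)·(f′(r_i))^{-1} mod 19^{i+2}, with f′(x) = 2x. Iterate:
  r_0 = 10 (mod 19)
  r_1 = 200 (mod 361)
  r_2 = 6337 (mod 6859)
  r_3 = 122940 (mod 130321)
  r_4 = 2468718 (mod 2476099)
Final: r_4 = 2468718, and one checks f(r_4) ≡ 0 mod 19^5.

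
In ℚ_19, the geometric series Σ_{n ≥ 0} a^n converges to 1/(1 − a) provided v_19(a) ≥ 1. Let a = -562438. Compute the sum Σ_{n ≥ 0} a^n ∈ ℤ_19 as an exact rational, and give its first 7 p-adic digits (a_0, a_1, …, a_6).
Σ a^n = 1/(1 − a) = 1/562439;  first 7 digits = (1, 0, 0, 13, 14, 18, 16)

v_19(a) = 3 ≥ 1, so the series converges in ℤ_19 to 1/(1 − a) = 1/(1 − (-562438)) = 1/562439. Expand this rational in ℤ_19: compute digits iteratively via d_i = x_i mod 19, x_{i+1} = (x_i − d_i)/19. The first 7 digits are (1, 0, 0, 13, 14, 18, 16).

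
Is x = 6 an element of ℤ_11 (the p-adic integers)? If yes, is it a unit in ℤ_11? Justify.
x ∈ ℤ_11^× (unit); v_11(x) = 0

ℤ_11 = {x ∈ ℚ_11 : v_11(x) ≥ 0} and ℤ_11^× = {x ∈ ℤ_11 : v_11(x) = 0}. Here v_11(6) = v_11(num) − v_11(den) = 0; compare against these criteria.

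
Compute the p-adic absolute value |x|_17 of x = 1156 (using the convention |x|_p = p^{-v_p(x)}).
|1156|_17 = 1/289

Step 1 — compute v_17(x) by factoring powers of 17 out of the numerator and denominator: v_17(1156) = 2. Step 2 — apply |x|_p = p^{-v_p(x)} = 17^{-2} = 1/289.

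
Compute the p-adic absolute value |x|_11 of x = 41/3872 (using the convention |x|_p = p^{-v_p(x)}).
|41/3872|_11 = 121

Step 1 — compute v_11(x) by factoring powers of 11 out of the numerator and denominator: v_11(41/3872) = -2. Step 2 — apply |x|_p = p^{-v_p(x)} = 11^{2} = 121.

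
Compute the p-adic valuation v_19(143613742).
v_19(143613742) = 5

v_19(n) is the largest exponent k such that 19^k divides n. Factor out: 143613742 = 19^5 · 58. (Sign doesn't affect v_p.) So v_19(143613742) = 5.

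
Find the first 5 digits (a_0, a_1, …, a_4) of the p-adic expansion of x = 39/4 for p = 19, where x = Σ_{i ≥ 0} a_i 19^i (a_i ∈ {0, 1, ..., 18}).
(a_0, …, a_4) = (5, 5, 14, 4, 14)

v_19(39/4) = 0 (numerator and denominator both coprime to 19), so x ∈ ℤ_19^×. Compute digits iteratively via a_i = x_i mod 19, x_{i+1} = (x_i − a_i)/19, with x_0 = x:
  x_0 = 39/4;  a_0 = 5;  x_1 = (x_0 − 5)/19 = 1/4
  x_1 = 1/4;  a_1 = 5;  x_2 = (x_1 − 5)/19 = -1/4
  x_2 = -1/4;  a_2 = 14;  x_3 = (x_2 − 14)/19 = -3/4
  x_3 = -3/4;  a_3 = 4;  x_4 = (x_3 − 4)/19 = -1/4
  x_4 = -1/4;  a_4 = 14;  x_5 = (x_4 − 14)/19 = -3/4
Digits: (5, 5, 14, 4, 14).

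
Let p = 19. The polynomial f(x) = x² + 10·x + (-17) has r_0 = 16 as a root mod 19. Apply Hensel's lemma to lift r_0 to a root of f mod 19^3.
r_2 = 1270 (mod 6859)

Hensel: r_{i+1} = r_i − f(r_i)·(f′(r_i))^{-1} mod 19^{i+2}, f′(x) = 2x + 10. Iterate:
  r_0 = 16 (mod 19)
  r_1 = 187 (mod 361)
  r_2 = 1270 (mod 6859)
Final: r = 1270 satisfies f(r) ≡ 0 mod 19^3.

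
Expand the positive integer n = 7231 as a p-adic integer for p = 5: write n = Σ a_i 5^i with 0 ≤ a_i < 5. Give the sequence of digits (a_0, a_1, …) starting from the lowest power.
(a_0, a_1, …) = (1, 1, 4, 2, 1, 2)

Repeated division by 5 gives the digits low-to-high: 7231 = 1 + 1·5^1 + 4·5^2 + 2·5^3 + 1·5^4 + 2·5^5. Digit sequence: (1, 1, 4, 2, 1, 2).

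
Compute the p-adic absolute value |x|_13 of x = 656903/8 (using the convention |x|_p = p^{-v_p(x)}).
|656903/8|_13 = 1/28561

Step 1 — compute v_13(x) by factoring powers of 13 out of the numerator and denominator: v_13(656903/8) = 4. Step 2 — apply |x|_p = p^{-v_p(x)} = 13^{-4} = 1/28561.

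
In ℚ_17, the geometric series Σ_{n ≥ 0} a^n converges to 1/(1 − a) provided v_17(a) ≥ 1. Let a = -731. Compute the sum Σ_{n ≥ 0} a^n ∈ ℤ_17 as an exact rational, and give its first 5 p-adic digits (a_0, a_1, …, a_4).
Σ a^n = 1/(1 − a) = 1/732;  first 5 digits = (1, 8, 10, 8, 3)

v_17(a) = 1 ≥ 1, so the series converges in ℤ_17 to 1/(1 − a) = 1/(1 − (-731)) = 1/732. Expand this rational in ℤ_17: compute digits iteratively via d_i = x_i mod 17, x_{i+1} = (x_i − d_i)/17. The first 5 digits are (1, 8, 10, 8, 3).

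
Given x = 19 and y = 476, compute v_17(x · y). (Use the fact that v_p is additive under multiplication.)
v_17(9044) = 1

v_p(x) = 0 (factor: 19 = 17^0 · 19); v_p(y) = 1 (factor: 476 = 17^1 · 28). Additivity: v_p(xy) = v_p(x) + v_p(y) = 0 + 1 = 1. (Direct check: xy = 9044 = 17^1 · (532).)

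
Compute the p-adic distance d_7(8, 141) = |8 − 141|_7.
d_7(8, 141) = 1/7

Step 1 — x − y = 8 − 141 = -133. Step 2 — v_7(-133) = 1 (factor: -133 = −(7^1 · 19); the sign does not affect v_p). Step 3 — |x − y|_7 = 7^{-1} = 1/7.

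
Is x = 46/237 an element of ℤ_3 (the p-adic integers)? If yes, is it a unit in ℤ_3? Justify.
x ∉ ℤ_3 (v_3(x) = -1 < 0)

ℤ_3 = {x ∈ ℚ_3 : v_3(x) ≥ 0} and ℤ_3^× = {x ∈ ℤ_3 : v_3(x) = 0}. Here v_3(46/237) = v_3(num) − v_3(den) = -1; compare against these criteria.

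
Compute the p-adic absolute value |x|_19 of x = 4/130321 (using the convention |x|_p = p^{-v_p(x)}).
|4/130321|_19 = 130321

Step 1 — compute v_19(x) by factoring powers of 19 out of the numerator and denominator: v_19(4/130321) = -4. Step 2 — apply |x|_p = p^{-v_p(x)} = 19^{4} = 130321.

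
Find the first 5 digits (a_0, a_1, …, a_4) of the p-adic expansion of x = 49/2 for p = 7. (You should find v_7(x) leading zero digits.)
(a_0, …, a_4) = (0, 0, 4, 3, 3)

v_7(49/2) = 2, so a_0 = ... = a_1 = 0. Factor out: x = 7^2 · u with u = 1/2 a unit in ℤ_7. Expand u iteratively via a_{v+i} = u_i mod 7, u_{i+1} = (u_i − a_{v+i})/7:
  u_0 = 1/2;  a_2 = 4;  u_1 = (u_0 − 4)/7 = -1/2
  u_1 = -1/2;  a_3 = 3;  u_2 = (u_1 − 3)/7 = -1/2
  u_2 = -1/2;  a_4 = 3;  u_3 = (u_2 − 3)/7 = -1/2
Digits: (0, 0, 4, 3, 3).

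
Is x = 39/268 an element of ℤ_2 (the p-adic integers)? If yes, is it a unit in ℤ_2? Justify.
x ∉ ℤ_2 (v_2(x) = -2 < 0)

ℤ_2 = {x ∈ ℚ_2 : v_2(x) ≥ 0} and ℤ_2^× = {x ∈ ℤ_2 : v_2(x) = 0}. Here v_2(39/268) = v_2(num) − v_2(den) = -2; compare against these criteria.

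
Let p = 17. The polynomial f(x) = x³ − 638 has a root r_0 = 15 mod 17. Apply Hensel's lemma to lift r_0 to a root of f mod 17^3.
r_2 = 4435 (mod 4913)

Hensel: r_{i+1} = r_i − f(r_i)/f′(r_i) mod 17^{i+2}, where f′(x) = 3x². Iterate:
  r_0 = 15 (mod 17)
  r_1 = 100 (mod 289)
  r_2 = 4435 (mod 4913)
Final: r = 4435 with f(r) ≡ 0 mod 17^3.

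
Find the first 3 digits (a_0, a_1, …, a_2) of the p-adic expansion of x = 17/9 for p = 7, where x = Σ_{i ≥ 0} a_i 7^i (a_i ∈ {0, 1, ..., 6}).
(a_0, …, a_2) = (5, 5, 0)

v_7(17/9) = 0 (numerator and denominator both coprime to 7), so x ∈ ℤ_7^×. Compute digits iteratively via a_i = x_i mod 7, x_{i+1} = (x_i − a_i)/7, with x_0 = x:
  x_0 = 17/9;  a_0 = 5;  x_1 = (x_0 − 5)/7 = -4/9
  x_1 = -4/9;  a_1 = 5;  x_2 = (x_1 − 5)/7 = -7/9
  x_2 = -7/9;  a_2 = 0;  x_3 = (x_2 − 0)/7 = -1/9
Digits: (5, 5, 0).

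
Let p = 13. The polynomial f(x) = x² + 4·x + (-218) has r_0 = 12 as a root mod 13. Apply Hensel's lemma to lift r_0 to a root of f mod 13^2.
r_1 = 25 (mod 169)

Hensel: r_{i+1} = r_i − f(r_i)·(f′(r_i))^{-1} mod 13^{i+2}, f′(x) = 2x + 4. Iterate:
  r_0 = 12 (mod 13)
  r_1 = 25 (mod 169)
Final: r = 25 satisfies f(r) ≡ 0 mod 13^2.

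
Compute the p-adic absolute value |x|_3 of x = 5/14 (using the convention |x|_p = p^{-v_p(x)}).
|5/14|_3 = 1

Step 1 — compute v_3(x) by factoring powers of 3 out of the numerator and denominator: v_3(5/14) = 0. Step 2 — apply |x|_p = p^{-v_p(x)} = 3^{0} = 1.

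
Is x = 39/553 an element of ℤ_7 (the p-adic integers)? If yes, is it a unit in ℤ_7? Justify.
x ∉ ℤ_7 (v_7(x) = -1 < 0)

ℤ_7 = {x ∈ ℚ_7 : v_7(x) ≥ 0} and ℤ_7^× = {x ∈ ℤ_7 : v_7(x) = 0}. Here v_7(39/553) = v_7(num) − v_7(den) = -1; compare against these criteria.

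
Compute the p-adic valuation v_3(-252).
v_3(-252) = 2

v_3(n) is the largest exponent k such that 3^k divides n. Factor out: -252 = -3^2 · 28. (Sign doesn't affect v_p.) So v_3(-252) = 2.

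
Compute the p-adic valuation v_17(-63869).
v_17(-63869) = 3

v_17(n) is the largest exponent k such that 17^k divides n. Factor out: -63869 = -17^3 · 13. (Sign doesn't affect v_p.) So v_17(-63869) = 3.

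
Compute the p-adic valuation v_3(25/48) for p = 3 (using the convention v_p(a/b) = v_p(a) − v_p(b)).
v_3(25/48) = -1

Factor powers of 3 from the numerator and denominator of the reduced fraction: 25 = 3^0 · 25 and 48 = 3^1 · 16. Apply v_p(a/b) = v_p(a) − v_p(b): v_3(25/48) = 0 − 1 = -1.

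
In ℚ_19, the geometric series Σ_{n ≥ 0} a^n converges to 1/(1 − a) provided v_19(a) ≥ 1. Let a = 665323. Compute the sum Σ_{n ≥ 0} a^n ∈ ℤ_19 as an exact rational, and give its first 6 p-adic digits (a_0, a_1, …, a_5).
Σ a^n = 1/(1 − a) = -1/665322;  first 6 digits = (1, 0, 0, 2, 5, 0)

v_19(a) = 3 ≥ 1, so the series converges in ℤ_19 to 1/(1 − a) = 1/(1 − 665323) = -1/665322. Expand this rational in ℤ_19: compute digits iteratively via d_i = x_i mod 19, x_{i+1} = (x_i − d_i)/19. The first 6 digits are (1, 0, 0, 2, 5, 0).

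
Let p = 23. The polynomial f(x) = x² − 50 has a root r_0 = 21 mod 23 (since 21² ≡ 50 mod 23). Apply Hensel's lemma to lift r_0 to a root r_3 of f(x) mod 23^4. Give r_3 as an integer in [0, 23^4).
r_3 = 12947 (mod 279841)

Hensel's recurrence: r_{i+1} = r_i − f(r_i)·(f′(r_i))^{-1} mod 23^{i+2}, with f′(x) = 2x. Iterate:
  r_0 = 21 (mod 23)
  r_1 = 251 (mod 529)
  r_2 = 780 (mod 12167)
  r_3 = 12947 (mod 279841)
Final: r_3 = 12947, and one checks f(r_3) ≡ 0 mod 23^4.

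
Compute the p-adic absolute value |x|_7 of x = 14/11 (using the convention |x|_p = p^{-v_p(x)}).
|14/11|_7 = 1/7

Step 1 — compute v_7(x) by factoring powers of 7 out of the numerator and denominator: v_7(14/11) = 1. Step 2 — apply |x|_p = p^{-v_p(x)} = 7^{-1} = 1/7.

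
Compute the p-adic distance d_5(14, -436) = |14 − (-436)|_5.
d_5(14, -436) = 1/25

Step 1 — x − y = 14 − (-436) = 450. Step 2 — v_5(450) = 2 (factor: 450 = (5^2 · 18); the sign does not affect v_p). Step 3 — |x − y|_5 = 5^{-2} = 1/25.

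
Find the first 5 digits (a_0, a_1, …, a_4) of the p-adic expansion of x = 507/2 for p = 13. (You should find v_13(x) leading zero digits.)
(a_0, …, a_4) = (0, 0, 8, 6, 6)

v_13(507/2) = 2, so a_0 = ... = a_1 = 0. Factor out: x = 13^2 · u with u = 3/2 a unit in ℤ_13. Expand u iteratively via a_{v+i} = u_i mod 13, u_{i+1} = (u_i − a_{v+i})/13:
  u_0 = 3/2;  a_2 = 8;  u_1 = (u_0 − 8)/13 = -1/2
  u_1 = -1/2;  a_3 = 6;  u_2 = (u_1 − 6)/13 = -1/2
  u_2 = -1/2;  a_4 = 6;  u_3 = (u_2 − 6)/13 = -1/2
Digits: (0, 0, 8, 6, 6).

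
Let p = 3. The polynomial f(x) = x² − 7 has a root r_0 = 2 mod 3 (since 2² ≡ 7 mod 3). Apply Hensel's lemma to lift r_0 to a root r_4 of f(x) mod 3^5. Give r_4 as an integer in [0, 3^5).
r_4 = 68 (mod 243)

Hensel's recurrence: r_{i+1} = r_i − f(r_i)·(f′(r_i))^{-1} mod 3^{i+2}, with f′(x) = 2x. Iterate:
  r_0 = 2 (mod 3)
  r_1 = 5 (mod 9)
  r_2 = 14 (mod 27)
  r_3 = 68 (mod 81)
  r_4 = 68 (mod 243)
Final: r_4 = 68, and one checks f(r_4) ≡ 0 mod 3^5.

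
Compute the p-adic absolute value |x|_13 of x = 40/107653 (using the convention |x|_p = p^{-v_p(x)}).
|40/107653|_13 = 2197

Step 1 — compute v_13(x) by factoring powers of 13 out of the numerator and denominator: v_13(40/107653) = -3. Step 2 — apply |x|_p = p^{-v_p(x)} = 13^{3} = 2197.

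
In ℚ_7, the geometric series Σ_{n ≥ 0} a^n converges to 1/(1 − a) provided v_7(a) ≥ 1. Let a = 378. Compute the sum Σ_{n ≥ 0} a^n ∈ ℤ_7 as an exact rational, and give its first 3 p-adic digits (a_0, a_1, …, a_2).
Σ a^n = 1/(1 − a) = -1/377;  first 3 digits = (1, 5, 4)

v_7(a) = 1 ≥ 1, so the series converges in ℤ_7 to 1/(1 − a) = 1/(1 − 378) = -1/377. Expand this rational in ℤ_7: compute digits iteratively via d_i = x_i mod 7, x_{i+1} = (x_i − d_i)/7. The first 3 digits are (1, 5, 4).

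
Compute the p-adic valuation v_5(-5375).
v_5(-5375) = 3

v_5(n) is the largest exponent k such that 5^k divides n. Factor out: -5375 = -5^3 · 43. (Sign doesn't affect v_p.) So v_5(-5375) = 3.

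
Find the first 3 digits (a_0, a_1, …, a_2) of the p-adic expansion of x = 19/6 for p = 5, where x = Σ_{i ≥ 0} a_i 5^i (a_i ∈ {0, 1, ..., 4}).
(a_0, …, a_2) = (4, 4, 0)

v_5(19/6) = 0 (numerator and denominator both coprime to 5), so x ∈ ℤ_5^×. Compute digits iteratively via a_i = x_i mod 5, x_{i+1} = (x_i − a_i)/5, with x_0 = x:
  x_0 = 19/6;  a_0 = 4;  x_1 = (x_0 − 4)/5 = -1/6
  x_1 = -1/6;  a_1 = 4;  x_2 = (x_1 − 4)/5 = -5/6
  x_2 = -5/6;  a_2 = 0;  x_3 = (x_2 − 0)/5 = -1/6
Digits: (4, 4, 0).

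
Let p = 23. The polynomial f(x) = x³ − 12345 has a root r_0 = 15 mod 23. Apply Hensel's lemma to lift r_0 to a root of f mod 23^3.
r_2 = 10526 (mod 12167)

Hensel: r_{i+1} = r_i − f(r_i)/f′(r_i) mod 23^{i+2}, where f′(x) = 3x². Iterate:
  r_0 = 15 (mod 23)
  r_1 = 475 (mod 529)
  r_2 = 10526 (mod 12167)
Final: r = 10526 with f(r) ≡ 0 mod 23^3.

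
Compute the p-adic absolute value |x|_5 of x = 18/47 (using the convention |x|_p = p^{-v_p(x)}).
|18/47|_5 = 1

Step 1 — compute v_5(x) by factoring powers of 5 out of the numerator and denominator: v_5(18/47) = 0. Step 2 — apply |x|_p = p^{-v_p(x)} = 5^{0} = 1.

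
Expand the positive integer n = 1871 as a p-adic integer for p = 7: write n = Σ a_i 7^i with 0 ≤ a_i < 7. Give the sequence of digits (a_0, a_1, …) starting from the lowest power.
(a_0, a_1, …) = (2, 1, 3, 5)

Repeated division by 7 gives the digits low-to-high: 1871 = 2 + 1·7^1 + 3·7^2 + 5·7^3. Digit sequence: (2, 1, 3, 5).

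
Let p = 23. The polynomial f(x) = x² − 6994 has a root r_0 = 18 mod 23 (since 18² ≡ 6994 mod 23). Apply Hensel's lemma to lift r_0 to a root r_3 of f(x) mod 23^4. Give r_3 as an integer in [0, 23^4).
r_3 = 39555 (mod 279841)

Hensel's recurrence: r_{i+1} = r_i − f(r_i)·(f′(r_i))^{-1} mod 23^{i+2}, with f′(x) = 2x. Iterate:
  r_0 = 18 (mod 23)
  r_1 = 409 (mod 529)
  r_2 = 3054 (mod 12167)
  r_3 = 39555 (mod 279841)
Final: r_3 = 39555, and one checks f(r_3) ≡ 0 mod 23^4.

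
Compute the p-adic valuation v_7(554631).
v_7(554631) = 5

v_7(n) is the largest exponent k such that 7^k divides n. Factor out: 554631 = 7^5 · 33. (Sign doesn't affect v_p.) So v_7(554631) = 5.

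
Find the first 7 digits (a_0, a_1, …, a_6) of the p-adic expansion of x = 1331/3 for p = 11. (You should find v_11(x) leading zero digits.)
(a_0, …, a_6) = (0, 0, 0, 4, 7, 3, 7)

v_11(1331/3) = 3, so a_0 = ... = a_2 = 0. Factor out: x = 11^3 · u with u = 1/3 a unit in ℤ_11. Expand u iteratively via a_{v+i} = u_i mod 11, u_{i+1} = (u_i − a_{v+i})/11:
  u_0 = 1/3;  a_3 = 4;  u_1 = (u_0 − 4)/11 = -1/3
  u_1 = -1/3;  a_4 = 7;  u_2 = (u_1 − 7)/11 = -2/3
  u_2 = -2/3;  a_5 = 3;  u_3 = (u_2 − 3)/11 = -1/3
  u_3 = -1/3;  a_6 = 7;  u_4 = (u_3 − 7)/11 = -2/3
Digits: (0, 0, 0, 4, 7, 3, 7).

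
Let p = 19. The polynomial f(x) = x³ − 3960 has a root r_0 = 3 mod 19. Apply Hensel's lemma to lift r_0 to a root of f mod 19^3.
r_2 = 1713 (mod 6859)

Hensel: r_{i+1} = r_i − f(r_i)/f′(r_i) mod 19^{i+2}, where f′(x) = 3x². Iterate:
  r_0 = 3 (mod 19)
  r_1 = 269 (mod 361)
  r_2 = 1713 (mod 6859)
Final: r = 1713 with f(r) ≡ 0 mod 19^3.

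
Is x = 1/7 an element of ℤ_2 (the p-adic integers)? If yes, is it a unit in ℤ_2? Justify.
x ∈ ℤ_2^× (unit); v_2(x) = 0

ℤ_2 = {x ∈ ℚ_2 : v_2(x) ≥ 0} and ℤ_2^× = {x ∈ ℤ_2 : v_2(x) = 0}. Here v_2(1/7) = v_2(num) − v_2(den) = 0; compare against these criteria.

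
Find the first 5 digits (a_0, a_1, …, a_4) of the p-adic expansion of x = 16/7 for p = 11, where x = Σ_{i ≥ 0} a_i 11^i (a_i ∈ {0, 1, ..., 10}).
(a_0, …, a_4) = (7, 9, 7, 4, 9)

v_11(16/7) = 0 (numerator and denominator both coprime to 11), so x ∈ ℤ_11^×. Compute digits iteratively via a_i = x_i mod 11, x_{i+1} = (x_i − a_i)/11, with x_0 = x:
  x_0 = 16/7;  a_0 = 7;  x_1 = (x_0 − 7)/11 = -3/7
  x_1 = -3/7;  a_1 = 9;  x_2 = (x_1 − 9)/11 = -6/7
  x_2 = -6/7;  a_2 = 7;  x_3 = (x_2 − 7)/11 = -5/7
  x_3 = -5/7;  a_3 = 4;  x_4 = (x_3 − 4)/11 = -3/7
  x_4 = -3/7;  a_4 = 9;  x_5 = (x_4 − 9)/11 = -6/7
Digits: (7, 9, 7, 4, 9).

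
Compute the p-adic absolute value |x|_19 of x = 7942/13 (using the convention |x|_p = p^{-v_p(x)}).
|7942/13|_19 = 1/361

Step 1 — compute v_19(x) by factoring powers of 19 out of the numerator and denominator: v_19(7942/13) = 2. Step 2 — apply |x|_p = p^{-v_p(x)} = 19^{-2} = 1/361.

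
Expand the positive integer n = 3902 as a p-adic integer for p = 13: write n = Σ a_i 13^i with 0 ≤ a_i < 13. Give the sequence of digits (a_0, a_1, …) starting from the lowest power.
(a_0, a_1, …) = (2, 1, 10, 1)

Repeated division by 13 gives the digits low-to-high: 3902 = 2 + 1·13^1 + 10·13^2 + 1·13^3. Digit sequence: (2, 1, 10, 1).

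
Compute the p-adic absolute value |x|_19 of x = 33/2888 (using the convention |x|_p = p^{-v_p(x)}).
|33/2888|_19 = 361

Step 1 — compute v_19(x) by factoring powers of 19 out of the numerator and denominator: v_19(33/2888) = -2. Step 2 — apply |x|_p = p^{-v_p(x)} = 19^{2} = 361.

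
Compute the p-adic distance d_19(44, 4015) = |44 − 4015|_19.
d_19(44, 4015) = 1/361

Step 1 — x − y = 44 − 4015 = -3971. Step 2 — v_19(-3971) = 2 (factor: -3971 = −(19^2 · 11); the sign does not affect v_p). Step 3 — |x − y|_19 = 19^{-2} = 1/361.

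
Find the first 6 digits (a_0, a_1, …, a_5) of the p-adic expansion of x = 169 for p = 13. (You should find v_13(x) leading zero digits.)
(a_0, …, a_5) = (0, 0, 1, 0, 0, 0)

v_13(169) = 2, so a_0 = ... = a_1 = 0. Factor out: x = 13^2 · u with u = 1 a unit in ℤ_13. Expand u iteratively via a_{v+i} = u_i mod 13, u_{i+1} = (u_i − a_{v+i})/13:
  u_0 = 1;  a_2 = 1;  u_1 = (u_0 − 1)/13 = 0
  u_1 = 0;  a_3 = 0;  u_2 = (u_1 − 0)/13 = 0
  u_2 = 0;  a_4 = 0;  u_3 = (u_2 − 0)/13 = 0
  u_3 = 0;  a_5 = 0;  u_4 = (u_3 − 0)/13 = 0
Digits: (0, 0, 1, 0, 0, 0).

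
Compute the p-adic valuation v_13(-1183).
v_13(-1183) = 2

v_13(n) is the largest exponent k such that 13^k divides n. Factor out: -1183 = -13^2 · 7. (Sign doesn't affect v_p.) So v_13(-1183) = 2.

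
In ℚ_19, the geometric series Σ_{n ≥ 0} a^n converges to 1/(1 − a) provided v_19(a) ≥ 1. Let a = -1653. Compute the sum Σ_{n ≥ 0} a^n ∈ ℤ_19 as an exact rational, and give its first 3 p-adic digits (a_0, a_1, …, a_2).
Σ a^n = 1/(1 − a) = 1/1654;  first 3 digits = (1, 8, 2)

v_19(a) = 1 ≥ 1, so the series converges in ℤ_19 to 1/(1 − a) = 1/(1 − (-1653)) = 1/1654. Expand this rational in ℤ_19: compute digits iteratively via d_i = x_i mod 19, x_{i+1} = (x_i − d_i)/19. The first 3 digits are (1, 8, 2).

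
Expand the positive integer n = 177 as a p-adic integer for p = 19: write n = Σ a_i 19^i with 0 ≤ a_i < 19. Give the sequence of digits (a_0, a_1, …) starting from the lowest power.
(a_0, a_1, …) = (6, 9)

Repeated division by 19 gives the digits low-to-high: 177 = 6 + 9·19^1. Digit sequence: (6, 9).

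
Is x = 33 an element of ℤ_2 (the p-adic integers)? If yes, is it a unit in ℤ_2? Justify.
x ∈ ℤ_2^× (unit); v_2(x) = 0

ℤ_2 = {x ∈ ℚ_2 : v_2(x) ≥ 0} and ℤ_2^× = {x ∈ ℤ_2 : v_2(x) = 0}. Here v_2(33) = v_2(num) − v_2(den) = 0; compare against these criteria.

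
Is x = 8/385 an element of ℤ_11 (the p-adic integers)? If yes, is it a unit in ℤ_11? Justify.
x ∉ ℤ_11 (v_11(x) = -1 < 0)

ℤ_11 = {x ∈ ℚ_11 : v_11(x) ≥ 0} and ℤ_11^× = {x ∈ ℤ_11 : v_11(x) = 0}. Here v_11(8/385) = v_11(num) − v_11(den) = -1; compare against these criteria.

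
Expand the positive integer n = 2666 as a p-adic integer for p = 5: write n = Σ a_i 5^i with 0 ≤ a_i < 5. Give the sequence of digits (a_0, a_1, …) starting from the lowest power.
(a_0, a_1, …) = (1, 3, 1, 1, 4)

Repeated division by 5 gives the digits low-to-high: 2666 = 1 + 3·5^1 + 1·5^2 + 1·5^3 + 4·5^4. Digit sequence: (1, 3, 1, 1, 4).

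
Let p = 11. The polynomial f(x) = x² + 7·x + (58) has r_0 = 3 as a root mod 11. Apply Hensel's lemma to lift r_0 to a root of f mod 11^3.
r_2 = 564 (mod 1331)

Hensel: r_{i+1} = r_i − f(r_i)·(f′(r_i))^{-1} mod 11^{i+2}, f′(x) = 2x + 7. Iterate:
  r_0 = 3 (mod 11)
  r_1 = 80 (mod 121)
  r_2 = 564 (mod 1331)
Final: r = 564 satisfies f(r) ≡ 0 mod 11^3.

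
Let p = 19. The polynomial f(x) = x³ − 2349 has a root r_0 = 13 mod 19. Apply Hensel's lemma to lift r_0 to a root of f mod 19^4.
r_3 = 34764 (mod 130321)

Hensel: r_{i+1} = r_i − f(r_i)/f′(r_i) mod 19^{i+2}, where f′(x) = 3x². Iterate:
  r_0 = 13 (mod 19)
  r_1 = 108 (mod 361)
  r_2 = 469 (mod 6859)
  r_3 = 34764 (mod 130321)
Final: r = 34764 with f(r) ≡ 0 mod 19^4.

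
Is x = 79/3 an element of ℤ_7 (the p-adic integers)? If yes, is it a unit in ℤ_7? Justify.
x ∈ ℤ_7^× (unit); v_7(x) = 0

ℤ_7 = {x ∈ ℚ_7 : v_7(x) ≥ 0} and ℤ_7^× = {x ∈ ℤ_7 : v_7(x) = 0}. Here v_7(79/3) = v_7(num) − v_7(den) = 0; compare against these criteria.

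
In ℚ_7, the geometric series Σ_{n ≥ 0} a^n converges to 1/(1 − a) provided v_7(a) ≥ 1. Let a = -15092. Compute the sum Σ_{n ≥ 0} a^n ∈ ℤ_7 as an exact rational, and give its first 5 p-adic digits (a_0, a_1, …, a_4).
Σ a^n = 1/(1 − a) = 1/15093;  first 5 digits = (1, 0, 0, 5, 0)

v_7(a) = 3 ≥ 1, so the series converges in ℤ_7 to 1/(1 − a) = 1/(1 − (-15092)) = 1/15093. Expand this rational in ℤ_7: compute digits iteratively via d_i = x_i mod 7, x_{i+1} = (x_i − d_i)/7. The first 5 digits are (1, 0, 0, 5, 0).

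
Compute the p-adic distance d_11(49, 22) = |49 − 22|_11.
d_11(49, 22) = 1

Step 1 — x − y = 49 − 22 = 27. Step 2 — v_11(27) = 0 (factor: 27 = (11^0 · 27); the sign does not affect v_p). Step 3 — |x − y|_11 = 11^{0} = 1.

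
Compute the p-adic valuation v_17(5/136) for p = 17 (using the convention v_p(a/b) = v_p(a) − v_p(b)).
v_17(5/136) = -1

Factor powers of 17 from the numerator and denominator of the reduced fraction: 5 = 17^0 · 5 and 136 = 17^1 · 8. Apply v_p(a/b) = v_p(a) − v_p(b): v_17(5/136) = 0 − 1 = -1.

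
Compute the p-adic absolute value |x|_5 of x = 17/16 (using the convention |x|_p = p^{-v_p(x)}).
|17/16|_5 = 1

Step 1 — compute v_5(x) by factoring powers of 5 out of the numerator and denominator: v_5(17/16) = 0. Step 2 — apply |x|_p = p^{-v_p(x)} = 5^{0} = 1.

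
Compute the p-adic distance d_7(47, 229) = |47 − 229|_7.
d_7(47, 229) = 1/7

Step 1 — x − y = 47 − 229 = -182. Step 2 — v_7(-182) = 1 (factor: -182 = −(7^1 · 26); the sign does not affect v_p). Step 3 — |x − y|_7 = 7^{-1} = 1/7.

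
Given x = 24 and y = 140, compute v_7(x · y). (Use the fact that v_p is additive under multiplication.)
v_7(3360) = 1

v_p(x) = 0 (factor: 24 = 7^0 · 24); v_p(y) = 1 (factor: 140 = 7^1 · 20). Additivity: v_p(xy) = v_p(x) + v_p(y) = 0 + 1 = 1. (Direct check: xy = 3360 = 7^1 · (480).)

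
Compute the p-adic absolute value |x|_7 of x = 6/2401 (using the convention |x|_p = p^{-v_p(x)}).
|6/2401|_7 = 2401

Step 1 — compute v_7(x) by factoring powers of 7 out of the numerator and denominator: v_7(6/2401) = -4. Step 2 — apply |x|_p = p^{-v_p(x)} = 7^{4} = 2401.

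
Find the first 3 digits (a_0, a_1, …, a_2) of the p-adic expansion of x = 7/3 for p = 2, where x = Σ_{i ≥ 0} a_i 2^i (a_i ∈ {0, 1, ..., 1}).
(a_0, …, a_2) = (1, 0, 1)

v_2(7/3) = 0 (numerator and denominator both coprime to 2), so x ∈ ℤ_2^×. Compute digits iteratively via a_i = x_i mod 2, x_{i+1} = (x_i − a_i)/2, with x_0 = x:
  x_0 = 7/3;  a_0 = 1;  x_1 = (x_0 − 1)/2 = 2/3
  x_1 = 2/3;  a_1 = 0;  x_2 = (x_1 − 0)/2 = 1/3
  x_2 = 1/3;  a_2 = 1;  x_3 = (x_2 − 1)/2 = -1/3
Digits: (1, 0, 1).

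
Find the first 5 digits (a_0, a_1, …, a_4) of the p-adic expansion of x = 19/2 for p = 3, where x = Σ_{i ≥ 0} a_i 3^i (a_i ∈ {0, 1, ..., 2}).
(a_0, …, a_4) = (2, 1, 2, 1, 1)

v_3(19/2) = 0 (numerator and denominator both coprime to 3), so x ∈ ℤ_3^×. Compute digits iteratively via a_i = x_i mod 3, x_{i+1} = (x_i − a_i)/3, with x_0 = x:
  x_0 = 19/2;  a_0 = 2;  x_1 = (x_0 − 2)/3 = 5/2
  x_1 = 5/2;  a_1 = 1;  x_2 = (x_1 − 1)/3 = 1/2
  x_2 = 1/2;  a_2 = 2;  x_3 = (x_2 − 2)/3 = -1/2
  x_3 = -1/2;  a_3 = 1;  x_4 = (x_3 − 1)/3 = -1/2
  x_4 = -1/2;  a_4 = 1;  x_5 = (x_4 − 1)/3 = -1/2
Digits: (2, 1, 2, 1, 1).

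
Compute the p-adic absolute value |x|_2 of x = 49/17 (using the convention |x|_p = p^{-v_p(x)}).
|49/17|_2 = 1

Step 1 — compute v_2(x) by factoring powers of 2 out of the numerator and denominator: v_2(49/17) = 0. Step 2 — apply |x|_p = p^{-v_p(x)} = 2^{0} = 1.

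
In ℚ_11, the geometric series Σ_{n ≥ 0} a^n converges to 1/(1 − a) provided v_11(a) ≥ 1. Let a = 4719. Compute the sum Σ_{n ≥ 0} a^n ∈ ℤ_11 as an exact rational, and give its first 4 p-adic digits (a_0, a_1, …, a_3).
Σ a^n = 1/(1 − a) = -1/4718;  first 4 digits = (1, 0, 6, 3)

v_11(a) = 2 ≥ 1, so the series converges in ℤ_11 to 1/(1 − a) = 1/(1 − 4719) = -1/4718. Expand this rational in ℤ_11: compute digits iteratively via d_i = x_i mod 11, x_{i+1} = (x_i − d_i)/11. The first 4 digits are (1, 0, 6, 3).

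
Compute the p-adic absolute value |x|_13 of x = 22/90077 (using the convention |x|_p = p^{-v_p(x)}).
|22/90077|_13 = 2197

Step 1 — compute v_13(x) by factoring powers of 13 out of the numerator and denominator: v_13(22/90077) = -3. Step 2 — apply |x|_p = p^{-v_p(x)} = 13^{3} = 2197.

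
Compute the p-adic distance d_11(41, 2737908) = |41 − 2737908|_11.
d_11(41, 2737908) = 1/161051

Step 1 — x − y = 41 − 2737908 = -2737867. Step 2 — v_11(-2737867) = 5 (factor: -2737867 = −(11^5 · 17); the sign does not affect v_p). Step 3 — |x − y|_11 = 11^{-5} = 1/161051.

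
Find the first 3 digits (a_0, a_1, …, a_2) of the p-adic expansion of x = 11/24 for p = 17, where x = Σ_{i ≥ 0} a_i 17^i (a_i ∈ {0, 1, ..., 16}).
(a_0, …, a_2) = (4, 9, 3)

v_17(11/24) = 0 (numerator and denominator both coprime to 17), so x ∈ ℤ_17^×. Compute digits iteratively via a_i = x_i mod 17, x_{i+1} = (x_i − a_i)/17, with x_0 = x:
  x_0 = 11/24;  a_0 = 4;  x_1 = (x_0 − 4)/17 = -5/24
  x_1 = -5/24;  a_1 = 9;  x_2 = (x_1 − 9)/17 = -13/24
  x_2 = -13/24;  a_2 = 3;  x_3 = (x_2 − 3)/17 = -5/24
Digits: (4, 9, 3).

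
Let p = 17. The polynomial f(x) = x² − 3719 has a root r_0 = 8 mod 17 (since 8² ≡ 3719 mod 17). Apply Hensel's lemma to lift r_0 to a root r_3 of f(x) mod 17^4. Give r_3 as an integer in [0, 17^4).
r_3 = 23230 (mod 83521)

Hensel's recurrence: r_{i+1} = r_i − f(r_i)·(f′(r_i))^{-1} mod 17^{i+2}, with f′(x) = 2x. Iterate:
  r_0 = 8 (mod 17)
  r_1 = 110 (mod 289)
  r_2 = 3578 (mod 4913)
  r_3 = 23230 (mod 83521)
Final: r_3 = 23230, and one checks f(r_3) ≡ 0 mod 17^4.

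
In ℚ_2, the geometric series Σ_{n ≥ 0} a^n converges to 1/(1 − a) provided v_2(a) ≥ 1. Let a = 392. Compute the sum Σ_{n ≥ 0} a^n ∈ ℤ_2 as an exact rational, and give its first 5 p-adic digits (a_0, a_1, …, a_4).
Σ a^n = 1/(1 − a) = -1/391;  first 5 digits = (1, 0, 0, 1, 0)

v_2(a) = 3 ≥ 1, so the series converges in ℤ_2 to 1/(1 − a) = 1/(1 − 392) = -1/391. Expand this rational in ℤ_2: compute digits iteratively via d_i = x_i mod 2, x_{i+1} = (x_i − d_i)/2. The first 5 digits are (1, 0, 0, 1, 0).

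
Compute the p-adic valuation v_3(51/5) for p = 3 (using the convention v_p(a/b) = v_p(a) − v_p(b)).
v_3(51/5) = 1

Factor powers of 3 from the numerator and denominator of the reduced fraction: 51 = 3^1 · 17 and 5 = 3^0 · 5. Apply v_p(a/b) = v_p(a) − v_p(b): v_3(51/5) = 1 − 0 = 1.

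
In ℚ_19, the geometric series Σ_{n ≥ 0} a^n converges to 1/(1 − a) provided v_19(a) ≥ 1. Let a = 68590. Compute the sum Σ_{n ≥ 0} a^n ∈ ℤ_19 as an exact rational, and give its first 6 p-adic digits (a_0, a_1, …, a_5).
Σ a^n = 1/(1 − a) = -1/68589;  first 6 digits = (1, 0, 0, 10, 0, 0)

v_19(a) = 3 ≥ 1, so the series converges in ℤ_19 to 1/(1 − a) = 1/(1 − 68590) = -1/68589. Expand this rational in ℤ_19: compute digits iteratively via d_i = x_i mod 19, x_{i+1} = (x_i − d_i)/19. The first 6 digits are (1, 0, 0, 10, 0, 0).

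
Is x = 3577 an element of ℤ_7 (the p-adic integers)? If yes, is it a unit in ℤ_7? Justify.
x ∈ ℤ_7 but not a unit; v_7(x) = 2 > 0

ℤ_7 = {x ∈ ℚ_7 : v_7(x) ≥ 0} and ℤ_7^× = {x ∈ ℤ_7 : v_7(x) = 0}. Here v_7(3577) = v_7(num) − v_7(den) = 2; compare against these criteria.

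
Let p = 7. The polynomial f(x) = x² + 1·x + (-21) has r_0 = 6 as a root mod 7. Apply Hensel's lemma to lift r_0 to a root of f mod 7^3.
r_2 = 76 (mod 343)

Hensel: r_{i+1} = r_i − f(r_i)·(f′(r_i))^{-1} mod 7^{i+2}, f′(x) = 2x + 1. Iterate:
  r_0 = 6 (mod 7)
  r_1 = 27 (mod 49)
  r_2 = 76 (mod 343)
Final: r = 76 satisfies f(r) ≡ 0 mod 7^3.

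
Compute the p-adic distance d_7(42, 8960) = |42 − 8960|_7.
d_7(42, 8960) = 1/343

Step 1 — x − y = 42 − 8960 = -8918. Step 2 — v_7(-8918) = 3 (factor: -8918 = −(7^3 · 26); the sign does not affect v_p). Step 3 — |x − y|_7 = 7^{-3} = 1/343.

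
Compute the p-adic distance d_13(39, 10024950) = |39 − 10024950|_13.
d_13(39, 10024950) = 1/371293

Step 1 — x − y = 39 − 10024950 = -10024911. Step 2 — v_13(-10024911) = 5 (factor: -10024911 = −(13^5 · 27); the sign does not affect v_p). Step 3 — |x − y|_13 = 13^{-5} = 1/371293.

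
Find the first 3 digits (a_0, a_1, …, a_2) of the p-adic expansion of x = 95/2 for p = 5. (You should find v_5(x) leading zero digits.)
(a_0, …, a_2) = (0, 2, 4)

v_5(95/2) = 1, so a_0 = ... = a_0 = 0. Factor out: x = 5^1 · u with u = 19/2 a unit in ℤ_5. Expand u iteratively via a_{v+i} = u_i mod 5, u_{i+1} = (u_i − a_{v+i})/5:
  u_0 = 19/2;  a_1 = 2;  u_1 = (u_0 − 2)/5 = 3/2
  u_1 = 3/2;  a_2 = 4;  u_2 = (u_1 − 4)/5 = -1/2
Digits: (0, 2, 4).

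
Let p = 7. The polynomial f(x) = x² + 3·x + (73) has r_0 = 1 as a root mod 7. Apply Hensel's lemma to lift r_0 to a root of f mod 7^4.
r_3 = 1387 (mod 2401)

Hensel: r_{i+1} = r_i − f(r_i)·(f′(r_i))^{-1} mod 7^{i+2}, f′(x) = 2x + 3. Iterate:
  r_0 = 1 (mod 7)
  r_1 = 15 (mod 49)
  r_2 = 15 (mod 343)
  r_3 = 1387 (mod 2401)
Final: r = 1387 satisfies f(r) ≡ 0 mod 7^4.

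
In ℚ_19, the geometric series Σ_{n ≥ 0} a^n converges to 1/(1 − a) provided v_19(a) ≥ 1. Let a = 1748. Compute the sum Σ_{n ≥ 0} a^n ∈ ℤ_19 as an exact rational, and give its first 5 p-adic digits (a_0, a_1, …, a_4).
Σ a^n = 1/(1 − a) = -1/1747;  first 5 digits = (1, 16, 13, 0, 10)

v_19(a) = 1 ≥ 1, so the series converges in ℤ_19 to 1/(1 − a) = 1/(1 − 1748) = -1/1747. Expand this rational in ℤ_19: compute digits iteratively via d_i = x_i mod 19, x_{i+1} = (x_i − d_i)/19. The first 5 digits are (1, 16, 13, 0, 10).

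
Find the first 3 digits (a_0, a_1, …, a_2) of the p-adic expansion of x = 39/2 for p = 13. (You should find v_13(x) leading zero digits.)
(a_0, …, a_2) = (0, 8, 6)

v_13(39/2) = 1, so a_0 = ... = a_0 = 0. Factor out: x = 13^1 · u with u = 3/2 a unit in ℤ_13. Expand u iteratively via a_{v+i} = u_i mod 13, u_{i+1} = (u_i − a_{v+i})/13:
  u_0 = 3/2;  a_1 = 8;  u_1 = (u_0 − 8)/13 = -1/2
  u_1 = -1/2;  a_2 = 6;  u_2 = (u_1 − 6)/13 = -1/2
Digits: (0, 8, 6).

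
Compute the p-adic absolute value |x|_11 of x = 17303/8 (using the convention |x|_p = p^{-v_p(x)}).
|17303/8|_11 = 1/1331

Step 1 — compute v_11(x) by factoring powers of 11 out of the numerator and denominator: v_11(17303/8) = 3. Step 2 — apply |x|_p = p^{-v_p(x)} = 11^{-3} = 1/1331.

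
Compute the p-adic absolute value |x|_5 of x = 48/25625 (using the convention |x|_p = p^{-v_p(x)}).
|48/25625|_5 = 625

Step 1 — compute v_5(x) by factoring powers of 5 out of the numerator and denominator: v_5(48/25625) = -4. Step 2 — apply |x|_p = p^{-v_p(x)} = 5^{4} = 625.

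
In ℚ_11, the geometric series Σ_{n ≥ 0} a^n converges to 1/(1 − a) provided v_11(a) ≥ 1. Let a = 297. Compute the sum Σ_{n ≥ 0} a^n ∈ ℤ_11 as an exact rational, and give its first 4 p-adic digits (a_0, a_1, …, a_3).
Σ a^n = 1/(1 − a) = -1/296;  first 4 digits = (1, 5, 5, 4)

v_11(a) = 1 ≥ 1, so the series converges in ℤ_11 to 1/(1 − a) = 1/(1 − 297) = -1/296. Expand this rational in ℤ_11: compute digits iteratively via d_i = x_i mod 11, x_{i+1} = (x_i − d_i)/11. The first 4 digits are (1, 5, 5, 4).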